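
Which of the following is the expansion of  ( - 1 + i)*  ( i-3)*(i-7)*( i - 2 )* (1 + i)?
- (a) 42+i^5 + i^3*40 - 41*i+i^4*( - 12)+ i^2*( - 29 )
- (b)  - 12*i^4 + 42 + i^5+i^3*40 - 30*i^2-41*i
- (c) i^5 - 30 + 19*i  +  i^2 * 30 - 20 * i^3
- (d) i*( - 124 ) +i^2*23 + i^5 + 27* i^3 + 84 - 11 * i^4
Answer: b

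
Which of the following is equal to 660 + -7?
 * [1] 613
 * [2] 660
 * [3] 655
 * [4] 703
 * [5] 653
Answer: 5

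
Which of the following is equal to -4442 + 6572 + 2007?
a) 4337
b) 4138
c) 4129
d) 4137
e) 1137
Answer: d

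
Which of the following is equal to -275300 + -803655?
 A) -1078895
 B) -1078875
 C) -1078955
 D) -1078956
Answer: C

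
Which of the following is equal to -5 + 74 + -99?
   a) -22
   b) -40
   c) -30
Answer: c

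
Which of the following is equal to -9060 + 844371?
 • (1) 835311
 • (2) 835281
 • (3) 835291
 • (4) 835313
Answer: 1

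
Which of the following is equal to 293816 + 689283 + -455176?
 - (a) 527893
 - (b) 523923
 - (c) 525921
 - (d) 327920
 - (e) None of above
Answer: e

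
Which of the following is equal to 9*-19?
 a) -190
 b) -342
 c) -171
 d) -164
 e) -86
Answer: c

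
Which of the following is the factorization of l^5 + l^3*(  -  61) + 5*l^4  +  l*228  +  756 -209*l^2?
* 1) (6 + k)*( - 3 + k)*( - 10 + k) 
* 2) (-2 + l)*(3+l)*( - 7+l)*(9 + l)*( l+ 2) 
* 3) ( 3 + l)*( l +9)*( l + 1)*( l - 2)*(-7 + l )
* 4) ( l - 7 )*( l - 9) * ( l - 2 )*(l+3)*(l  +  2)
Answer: 2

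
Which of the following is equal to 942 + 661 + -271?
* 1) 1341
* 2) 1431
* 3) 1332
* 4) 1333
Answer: 3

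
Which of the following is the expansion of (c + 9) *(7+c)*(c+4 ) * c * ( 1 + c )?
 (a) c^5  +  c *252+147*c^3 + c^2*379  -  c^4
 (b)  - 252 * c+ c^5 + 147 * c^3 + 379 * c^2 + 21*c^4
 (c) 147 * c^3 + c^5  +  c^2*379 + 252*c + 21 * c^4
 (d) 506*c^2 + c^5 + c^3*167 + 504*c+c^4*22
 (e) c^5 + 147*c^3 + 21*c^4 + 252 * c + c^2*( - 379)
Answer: c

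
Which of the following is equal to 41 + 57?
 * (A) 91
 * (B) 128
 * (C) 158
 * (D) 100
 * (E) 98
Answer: E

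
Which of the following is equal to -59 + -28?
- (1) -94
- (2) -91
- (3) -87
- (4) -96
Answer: 3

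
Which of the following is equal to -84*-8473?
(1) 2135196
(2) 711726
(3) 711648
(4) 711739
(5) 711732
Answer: 5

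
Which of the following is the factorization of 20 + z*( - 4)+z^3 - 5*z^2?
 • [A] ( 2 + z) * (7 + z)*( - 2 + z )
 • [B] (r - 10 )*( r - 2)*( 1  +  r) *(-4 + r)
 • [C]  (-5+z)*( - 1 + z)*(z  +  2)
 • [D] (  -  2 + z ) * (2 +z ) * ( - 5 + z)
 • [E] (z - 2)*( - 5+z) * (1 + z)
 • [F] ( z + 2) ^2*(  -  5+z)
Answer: D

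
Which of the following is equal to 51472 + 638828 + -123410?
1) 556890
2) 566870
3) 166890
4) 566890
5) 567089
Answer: 4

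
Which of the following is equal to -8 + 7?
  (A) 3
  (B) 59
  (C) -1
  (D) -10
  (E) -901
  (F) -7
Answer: C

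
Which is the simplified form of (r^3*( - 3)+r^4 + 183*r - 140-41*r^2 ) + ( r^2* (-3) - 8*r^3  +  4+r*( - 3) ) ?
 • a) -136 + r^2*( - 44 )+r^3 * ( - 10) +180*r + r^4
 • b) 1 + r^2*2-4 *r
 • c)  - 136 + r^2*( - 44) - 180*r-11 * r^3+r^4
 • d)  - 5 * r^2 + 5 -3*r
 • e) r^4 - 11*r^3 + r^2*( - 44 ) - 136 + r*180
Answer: e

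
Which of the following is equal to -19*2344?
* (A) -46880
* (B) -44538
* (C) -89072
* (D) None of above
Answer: D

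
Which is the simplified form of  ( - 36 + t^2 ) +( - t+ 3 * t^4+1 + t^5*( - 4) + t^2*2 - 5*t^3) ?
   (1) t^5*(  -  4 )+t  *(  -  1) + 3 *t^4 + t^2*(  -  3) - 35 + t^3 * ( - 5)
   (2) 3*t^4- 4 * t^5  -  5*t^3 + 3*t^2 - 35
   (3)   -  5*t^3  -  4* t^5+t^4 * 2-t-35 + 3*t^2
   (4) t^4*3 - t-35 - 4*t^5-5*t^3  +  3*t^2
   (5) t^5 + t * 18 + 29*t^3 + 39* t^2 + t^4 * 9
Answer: 4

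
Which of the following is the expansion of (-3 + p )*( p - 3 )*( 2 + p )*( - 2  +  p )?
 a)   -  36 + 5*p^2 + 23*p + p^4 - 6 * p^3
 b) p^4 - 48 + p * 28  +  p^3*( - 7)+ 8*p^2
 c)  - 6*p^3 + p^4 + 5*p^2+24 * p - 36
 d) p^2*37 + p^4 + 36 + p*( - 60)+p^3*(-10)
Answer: c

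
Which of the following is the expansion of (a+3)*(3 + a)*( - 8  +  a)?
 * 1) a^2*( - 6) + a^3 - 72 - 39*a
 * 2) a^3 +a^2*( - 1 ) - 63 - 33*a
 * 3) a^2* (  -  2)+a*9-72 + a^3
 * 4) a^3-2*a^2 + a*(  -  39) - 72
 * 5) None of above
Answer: 4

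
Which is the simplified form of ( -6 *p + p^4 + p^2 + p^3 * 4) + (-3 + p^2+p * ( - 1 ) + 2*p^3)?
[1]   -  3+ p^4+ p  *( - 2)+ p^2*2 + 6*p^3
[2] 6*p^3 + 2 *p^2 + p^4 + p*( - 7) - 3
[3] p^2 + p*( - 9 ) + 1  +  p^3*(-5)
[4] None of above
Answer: 2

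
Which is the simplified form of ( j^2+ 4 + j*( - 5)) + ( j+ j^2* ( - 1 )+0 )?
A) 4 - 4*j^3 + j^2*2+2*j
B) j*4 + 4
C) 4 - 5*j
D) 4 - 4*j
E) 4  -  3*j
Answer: D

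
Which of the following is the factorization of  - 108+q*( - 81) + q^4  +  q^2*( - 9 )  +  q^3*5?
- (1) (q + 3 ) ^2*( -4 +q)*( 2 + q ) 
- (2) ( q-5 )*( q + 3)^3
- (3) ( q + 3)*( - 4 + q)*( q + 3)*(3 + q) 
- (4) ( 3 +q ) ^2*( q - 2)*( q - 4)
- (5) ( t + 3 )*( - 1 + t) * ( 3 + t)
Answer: 3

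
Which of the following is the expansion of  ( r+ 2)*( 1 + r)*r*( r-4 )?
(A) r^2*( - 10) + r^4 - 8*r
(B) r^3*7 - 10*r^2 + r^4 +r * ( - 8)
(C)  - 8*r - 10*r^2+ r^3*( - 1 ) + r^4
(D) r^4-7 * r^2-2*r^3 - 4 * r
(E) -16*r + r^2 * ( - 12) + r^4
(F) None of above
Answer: C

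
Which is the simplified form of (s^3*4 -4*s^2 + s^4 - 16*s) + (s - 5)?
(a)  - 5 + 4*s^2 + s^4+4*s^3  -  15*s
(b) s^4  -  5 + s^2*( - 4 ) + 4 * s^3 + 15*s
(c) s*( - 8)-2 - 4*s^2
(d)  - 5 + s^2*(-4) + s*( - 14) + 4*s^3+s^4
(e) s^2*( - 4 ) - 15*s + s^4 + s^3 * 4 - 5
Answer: e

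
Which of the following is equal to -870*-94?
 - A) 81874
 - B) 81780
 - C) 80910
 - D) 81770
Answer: B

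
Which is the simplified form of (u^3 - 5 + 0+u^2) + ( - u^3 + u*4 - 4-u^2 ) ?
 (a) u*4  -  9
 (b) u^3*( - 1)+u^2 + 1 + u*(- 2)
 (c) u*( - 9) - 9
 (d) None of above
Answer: a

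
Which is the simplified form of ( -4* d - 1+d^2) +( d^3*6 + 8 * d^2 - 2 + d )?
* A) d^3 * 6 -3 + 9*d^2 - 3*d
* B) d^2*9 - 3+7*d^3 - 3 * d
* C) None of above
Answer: A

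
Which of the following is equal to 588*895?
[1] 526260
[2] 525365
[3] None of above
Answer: 1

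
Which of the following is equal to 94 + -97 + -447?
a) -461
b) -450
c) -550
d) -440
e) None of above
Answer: b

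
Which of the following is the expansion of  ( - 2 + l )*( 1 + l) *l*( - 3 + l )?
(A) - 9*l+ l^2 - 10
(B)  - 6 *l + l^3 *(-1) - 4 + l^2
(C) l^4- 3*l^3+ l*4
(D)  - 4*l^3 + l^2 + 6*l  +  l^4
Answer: D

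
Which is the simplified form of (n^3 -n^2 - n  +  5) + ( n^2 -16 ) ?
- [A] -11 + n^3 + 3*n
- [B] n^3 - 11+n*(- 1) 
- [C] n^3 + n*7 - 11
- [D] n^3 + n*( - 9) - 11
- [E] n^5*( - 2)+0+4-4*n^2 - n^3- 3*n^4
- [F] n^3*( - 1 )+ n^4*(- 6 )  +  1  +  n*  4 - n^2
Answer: B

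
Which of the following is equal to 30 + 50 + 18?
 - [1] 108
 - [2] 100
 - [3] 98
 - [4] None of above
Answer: 3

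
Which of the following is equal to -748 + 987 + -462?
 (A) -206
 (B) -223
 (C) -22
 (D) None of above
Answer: B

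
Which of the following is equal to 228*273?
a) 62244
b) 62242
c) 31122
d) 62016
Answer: a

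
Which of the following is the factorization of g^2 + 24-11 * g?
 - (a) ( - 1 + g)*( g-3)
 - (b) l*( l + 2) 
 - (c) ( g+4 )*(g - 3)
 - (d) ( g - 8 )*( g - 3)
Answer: d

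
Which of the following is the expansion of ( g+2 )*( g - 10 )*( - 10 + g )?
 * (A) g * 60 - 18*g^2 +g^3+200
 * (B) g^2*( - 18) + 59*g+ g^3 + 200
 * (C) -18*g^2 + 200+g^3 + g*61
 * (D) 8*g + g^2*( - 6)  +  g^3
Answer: A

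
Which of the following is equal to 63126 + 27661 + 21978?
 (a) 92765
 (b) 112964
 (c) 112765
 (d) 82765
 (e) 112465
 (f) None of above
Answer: c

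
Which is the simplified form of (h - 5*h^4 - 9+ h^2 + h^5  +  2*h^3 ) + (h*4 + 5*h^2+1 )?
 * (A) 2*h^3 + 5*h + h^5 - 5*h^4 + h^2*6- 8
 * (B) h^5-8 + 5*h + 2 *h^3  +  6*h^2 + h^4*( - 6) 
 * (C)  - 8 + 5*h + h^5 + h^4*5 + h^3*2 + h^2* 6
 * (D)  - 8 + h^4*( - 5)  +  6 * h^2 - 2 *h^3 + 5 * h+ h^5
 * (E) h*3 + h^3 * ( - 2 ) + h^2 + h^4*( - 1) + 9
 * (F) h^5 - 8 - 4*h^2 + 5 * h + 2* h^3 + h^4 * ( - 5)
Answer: A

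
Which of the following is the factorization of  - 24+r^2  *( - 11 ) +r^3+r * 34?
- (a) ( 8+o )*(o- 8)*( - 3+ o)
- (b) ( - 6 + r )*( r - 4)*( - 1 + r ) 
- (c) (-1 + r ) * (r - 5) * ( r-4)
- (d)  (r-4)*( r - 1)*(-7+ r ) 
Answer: b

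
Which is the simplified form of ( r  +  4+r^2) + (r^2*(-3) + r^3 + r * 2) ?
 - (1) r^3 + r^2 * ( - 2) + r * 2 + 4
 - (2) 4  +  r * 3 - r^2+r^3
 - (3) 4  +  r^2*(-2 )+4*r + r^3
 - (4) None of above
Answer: 4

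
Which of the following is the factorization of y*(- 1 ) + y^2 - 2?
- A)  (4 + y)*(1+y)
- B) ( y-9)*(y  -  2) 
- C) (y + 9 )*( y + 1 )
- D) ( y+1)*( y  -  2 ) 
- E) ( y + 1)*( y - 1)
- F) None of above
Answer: D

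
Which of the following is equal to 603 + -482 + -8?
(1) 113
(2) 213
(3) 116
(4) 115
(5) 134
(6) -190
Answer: 1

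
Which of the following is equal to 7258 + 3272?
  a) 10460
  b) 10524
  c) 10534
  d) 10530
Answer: d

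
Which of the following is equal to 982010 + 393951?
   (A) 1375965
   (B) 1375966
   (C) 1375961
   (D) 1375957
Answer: C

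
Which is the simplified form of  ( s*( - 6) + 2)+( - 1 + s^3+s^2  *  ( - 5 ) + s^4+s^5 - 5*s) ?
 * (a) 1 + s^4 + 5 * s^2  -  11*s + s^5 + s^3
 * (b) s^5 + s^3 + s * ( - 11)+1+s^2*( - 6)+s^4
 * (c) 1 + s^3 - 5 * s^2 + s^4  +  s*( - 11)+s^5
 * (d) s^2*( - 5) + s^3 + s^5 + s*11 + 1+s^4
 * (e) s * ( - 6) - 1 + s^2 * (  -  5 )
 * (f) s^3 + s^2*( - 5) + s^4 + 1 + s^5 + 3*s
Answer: c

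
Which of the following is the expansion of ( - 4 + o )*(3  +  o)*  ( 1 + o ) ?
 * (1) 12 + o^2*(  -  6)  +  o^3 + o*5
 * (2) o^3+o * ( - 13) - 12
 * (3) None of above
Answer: 2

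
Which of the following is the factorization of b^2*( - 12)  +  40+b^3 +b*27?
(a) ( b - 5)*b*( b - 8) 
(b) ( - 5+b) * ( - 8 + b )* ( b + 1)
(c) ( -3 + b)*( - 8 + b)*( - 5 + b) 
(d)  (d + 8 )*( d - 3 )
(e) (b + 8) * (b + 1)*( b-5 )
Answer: b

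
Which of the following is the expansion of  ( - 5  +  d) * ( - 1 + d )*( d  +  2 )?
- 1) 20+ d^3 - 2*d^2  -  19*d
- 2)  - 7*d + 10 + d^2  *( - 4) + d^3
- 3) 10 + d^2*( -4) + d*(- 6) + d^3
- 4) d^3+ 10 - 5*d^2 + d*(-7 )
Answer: 2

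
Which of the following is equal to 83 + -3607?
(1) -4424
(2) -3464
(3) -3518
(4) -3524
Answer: 4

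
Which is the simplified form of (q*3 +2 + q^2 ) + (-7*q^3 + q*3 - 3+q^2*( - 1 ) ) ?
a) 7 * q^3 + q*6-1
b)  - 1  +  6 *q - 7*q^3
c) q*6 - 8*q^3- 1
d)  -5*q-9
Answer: b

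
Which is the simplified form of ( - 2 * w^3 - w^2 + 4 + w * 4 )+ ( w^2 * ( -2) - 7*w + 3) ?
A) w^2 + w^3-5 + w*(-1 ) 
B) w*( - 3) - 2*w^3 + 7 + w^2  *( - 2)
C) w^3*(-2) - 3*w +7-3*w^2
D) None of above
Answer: C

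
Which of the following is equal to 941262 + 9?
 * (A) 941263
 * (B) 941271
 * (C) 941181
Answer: B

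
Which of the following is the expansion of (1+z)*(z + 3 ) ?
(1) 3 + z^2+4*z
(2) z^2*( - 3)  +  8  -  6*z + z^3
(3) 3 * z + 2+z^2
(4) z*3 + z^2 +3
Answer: 1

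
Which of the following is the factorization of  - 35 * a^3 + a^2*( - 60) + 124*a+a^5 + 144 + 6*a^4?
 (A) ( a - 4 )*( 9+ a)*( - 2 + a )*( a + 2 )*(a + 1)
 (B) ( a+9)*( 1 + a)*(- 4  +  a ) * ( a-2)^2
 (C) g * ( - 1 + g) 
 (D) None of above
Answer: A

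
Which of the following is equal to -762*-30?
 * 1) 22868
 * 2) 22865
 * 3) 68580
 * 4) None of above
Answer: 4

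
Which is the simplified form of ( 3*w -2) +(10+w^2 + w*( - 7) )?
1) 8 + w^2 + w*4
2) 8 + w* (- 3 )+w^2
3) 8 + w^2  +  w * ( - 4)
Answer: 3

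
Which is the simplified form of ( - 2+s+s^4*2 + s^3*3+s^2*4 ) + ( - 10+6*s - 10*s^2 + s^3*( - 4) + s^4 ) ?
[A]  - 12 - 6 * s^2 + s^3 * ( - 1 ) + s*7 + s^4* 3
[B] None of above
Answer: A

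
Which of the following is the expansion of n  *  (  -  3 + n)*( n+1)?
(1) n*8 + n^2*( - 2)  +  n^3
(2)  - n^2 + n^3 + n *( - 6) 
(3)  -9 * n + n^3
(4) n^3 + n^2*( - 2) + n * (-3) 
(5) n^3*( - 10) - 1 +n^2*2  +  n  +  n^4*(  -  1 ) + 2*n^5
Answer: 4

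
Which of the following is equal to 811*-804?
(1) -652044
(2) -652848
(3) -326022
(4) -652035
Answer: 1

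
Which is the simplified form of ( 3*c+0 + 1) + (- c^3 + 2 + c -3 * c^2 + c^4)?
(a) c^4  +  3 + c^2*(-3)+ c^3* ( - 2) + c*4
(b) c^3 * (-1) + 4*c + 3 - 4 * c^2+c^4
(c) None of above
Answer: c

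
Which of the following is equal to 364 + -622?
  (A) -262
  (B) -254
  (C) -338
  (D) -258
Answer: D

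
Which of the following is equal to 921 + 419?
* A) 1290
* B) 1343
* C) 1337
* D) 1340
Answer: D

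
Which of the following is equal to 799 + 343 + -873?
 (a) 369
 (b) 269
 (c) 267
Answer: b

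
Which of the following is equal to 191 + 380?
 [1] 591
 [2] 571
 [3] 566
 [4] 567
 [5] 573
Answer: 2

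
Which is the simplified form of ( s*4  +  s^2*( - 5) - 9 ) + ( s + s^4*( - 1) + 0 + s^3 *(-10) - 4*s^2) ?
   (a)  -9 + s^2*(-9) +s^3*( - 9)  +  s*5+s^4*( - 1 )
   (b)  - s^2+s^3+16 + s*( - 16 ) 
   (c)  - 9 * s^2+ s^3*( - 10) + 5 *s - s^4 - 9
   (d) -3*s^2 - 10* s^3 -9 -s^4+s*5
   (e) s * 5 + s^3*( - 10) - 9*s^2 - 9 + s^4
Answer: c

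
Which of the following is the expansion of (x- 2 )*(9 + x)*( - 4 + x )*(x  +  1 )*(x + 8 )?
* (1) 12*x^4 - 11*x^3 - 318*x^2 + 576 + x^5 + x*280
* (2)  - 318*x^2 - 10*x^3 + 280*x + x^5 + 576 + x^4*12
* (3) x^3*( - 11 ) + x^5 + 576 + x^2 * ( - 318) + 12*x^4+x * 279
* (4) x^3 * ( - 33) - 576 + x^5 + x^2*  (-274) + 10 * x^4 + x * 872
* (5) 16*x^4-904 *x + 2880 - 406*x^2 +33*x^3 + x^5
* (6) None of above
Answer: 1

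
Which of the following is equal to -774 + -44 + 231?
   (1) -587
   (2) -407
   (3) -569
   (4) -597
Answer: 1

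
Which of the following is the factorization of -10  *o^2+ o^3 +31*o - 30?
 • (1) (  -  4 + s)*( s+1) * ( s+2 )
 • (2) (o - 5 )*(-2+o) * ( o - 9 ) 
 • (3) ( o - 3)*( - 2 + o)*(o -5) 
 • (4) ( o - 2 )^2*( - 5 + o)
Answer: 3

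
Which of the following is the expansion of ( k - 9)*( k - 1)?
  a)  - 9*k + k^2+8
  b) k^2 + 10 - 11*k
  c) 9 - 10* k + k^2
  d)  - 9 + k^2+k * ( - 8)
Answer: c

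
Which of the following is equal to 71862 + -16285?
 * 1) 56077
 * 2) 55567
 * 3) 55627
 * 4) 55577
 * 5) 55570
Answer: 4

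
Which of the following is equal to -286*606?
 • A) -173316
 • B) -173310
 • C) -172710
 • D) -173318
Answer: A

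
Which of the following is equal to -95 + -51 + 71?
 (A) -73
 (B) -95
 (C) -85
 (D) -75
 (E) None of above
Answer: D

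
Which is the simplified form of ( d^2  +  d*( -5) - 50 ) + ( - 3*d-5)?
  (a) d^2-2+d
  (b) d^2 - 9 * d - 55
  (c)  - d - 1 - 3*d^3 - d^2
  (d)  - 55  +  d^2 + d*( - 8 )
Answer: d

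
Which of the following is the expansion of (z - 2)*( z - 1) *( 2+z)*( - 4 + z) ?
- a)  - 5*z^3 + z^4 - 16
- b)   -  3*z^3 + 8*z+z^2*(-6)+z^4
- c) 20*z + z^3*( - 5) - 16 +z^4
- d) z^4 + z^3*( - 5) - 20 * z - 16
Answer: c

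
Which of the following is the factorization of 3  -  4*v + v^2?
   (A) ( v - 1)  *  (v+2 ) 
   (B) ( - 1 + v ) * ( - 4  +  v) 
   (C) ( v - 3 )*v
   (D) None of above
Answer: D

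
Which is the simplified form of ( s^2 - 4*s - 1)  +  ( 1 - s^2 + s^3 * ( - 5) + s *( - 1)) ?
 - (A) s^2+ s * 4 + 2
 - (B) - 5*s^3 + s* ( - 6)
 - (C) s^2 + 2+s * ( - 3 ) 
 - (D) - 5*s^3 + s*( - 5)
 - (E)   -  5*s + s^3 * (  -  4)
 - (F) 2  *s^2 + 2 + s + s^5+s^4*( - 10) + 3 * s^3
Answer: D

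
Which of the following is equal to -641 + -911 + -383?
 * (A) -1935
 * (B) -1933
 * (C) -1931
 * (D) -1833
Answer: A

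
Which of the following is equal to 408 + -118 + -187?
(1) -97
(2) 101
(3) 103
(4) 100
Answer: 3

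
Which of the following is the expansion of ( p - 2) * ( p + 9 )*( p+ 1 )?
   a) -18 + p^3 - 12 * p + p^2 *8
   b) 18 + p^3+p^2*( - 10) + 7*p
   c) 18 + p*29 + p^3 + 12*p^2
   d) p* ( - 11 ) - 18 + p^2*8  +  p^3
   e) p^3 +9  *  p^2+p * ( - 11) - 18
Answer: d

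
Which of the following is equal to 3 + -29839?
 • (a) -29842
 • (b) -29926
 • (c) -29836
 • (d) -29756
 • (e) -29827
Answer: c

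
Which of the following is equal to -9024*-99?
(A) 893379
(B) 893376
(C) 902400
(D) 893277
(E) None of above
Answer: B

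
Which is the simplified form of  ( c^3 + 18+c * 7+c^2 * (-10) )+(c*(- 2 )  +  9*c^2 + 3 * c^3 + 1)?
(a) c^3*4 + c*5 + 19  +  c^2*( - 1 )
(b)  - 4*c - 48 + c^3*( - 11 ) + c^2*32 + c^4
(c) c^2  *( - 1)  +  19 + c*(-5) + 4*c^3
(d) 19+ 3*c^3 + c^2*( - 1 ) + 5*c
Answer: a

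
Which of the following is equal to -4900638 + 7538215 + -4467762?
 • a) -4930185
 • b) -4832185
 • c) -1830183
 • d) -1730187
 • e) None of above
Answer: e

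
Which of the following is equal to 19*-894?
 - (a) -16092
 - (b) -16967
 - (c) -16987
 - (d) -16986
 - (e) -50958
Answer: d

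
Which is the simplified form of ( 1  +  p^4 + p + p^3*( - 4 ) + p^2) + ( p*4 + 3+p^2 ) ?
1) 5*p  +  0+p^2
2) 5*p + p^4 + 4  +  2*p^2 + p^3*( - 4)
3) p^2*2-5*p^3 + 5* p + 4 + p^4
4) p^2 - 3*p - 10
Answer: 2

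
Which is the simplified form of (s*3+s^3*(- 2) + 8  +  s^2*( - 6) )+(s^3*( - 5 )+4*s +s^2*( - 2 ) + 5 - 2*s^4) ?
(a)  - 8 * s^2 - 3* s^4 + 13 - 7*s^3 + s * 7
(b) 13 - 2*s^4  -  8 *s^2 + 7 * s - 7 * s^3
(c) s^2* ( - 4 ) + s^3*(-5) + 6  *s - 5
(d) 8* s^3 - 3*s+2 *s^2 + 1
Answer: b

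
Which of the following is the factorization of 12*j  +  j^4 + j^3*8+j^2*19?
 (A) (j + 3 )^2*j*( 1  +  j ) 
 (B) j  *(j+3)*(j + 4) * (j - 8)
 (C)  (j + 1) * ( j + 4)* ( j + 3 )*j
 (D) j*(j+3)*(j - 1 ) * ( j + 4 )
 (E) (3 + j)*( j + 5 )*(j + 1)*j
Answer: C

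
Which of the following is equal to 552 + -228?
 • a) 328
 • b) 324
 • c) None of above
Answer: b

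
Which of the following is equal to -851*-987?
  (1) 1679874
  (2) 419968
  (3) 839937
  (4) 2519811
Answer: 3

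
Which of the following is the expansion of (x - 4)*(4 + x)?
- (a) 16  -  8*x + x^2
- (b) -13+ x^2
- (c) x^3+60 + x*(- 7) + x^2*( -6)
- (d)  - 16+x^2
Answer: d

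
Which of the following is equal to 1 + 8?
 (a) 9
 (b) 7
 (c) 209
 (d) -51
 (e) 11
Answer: a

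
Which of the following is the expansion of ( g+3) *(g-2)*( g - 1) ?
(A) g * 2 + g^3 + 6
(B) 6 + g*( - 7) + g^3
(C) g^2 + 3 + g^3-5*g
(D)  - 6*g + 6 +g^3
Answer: B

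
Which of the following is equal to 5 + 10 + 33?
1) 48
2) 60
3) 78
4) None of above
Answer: 1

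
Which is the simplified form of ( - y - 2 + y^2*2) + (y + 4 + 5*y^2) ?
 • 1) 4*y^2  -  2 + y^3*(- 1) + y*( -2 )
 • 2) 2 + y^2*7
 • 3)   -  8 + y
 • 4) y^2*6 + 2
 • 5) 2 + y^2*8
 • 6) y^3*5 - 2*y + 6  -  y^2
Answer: 2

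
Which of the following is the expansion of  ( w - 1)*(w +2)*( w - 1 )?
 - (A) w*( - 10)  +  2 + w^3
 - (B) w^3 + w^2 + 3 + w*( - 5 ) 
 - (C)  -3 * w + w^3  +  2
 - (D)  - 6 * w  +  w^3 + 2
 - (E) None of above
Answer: C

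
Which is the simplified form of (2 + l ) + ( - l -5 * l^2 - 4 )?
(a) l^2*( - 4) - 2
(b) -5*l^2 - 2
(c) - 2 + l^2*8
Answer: b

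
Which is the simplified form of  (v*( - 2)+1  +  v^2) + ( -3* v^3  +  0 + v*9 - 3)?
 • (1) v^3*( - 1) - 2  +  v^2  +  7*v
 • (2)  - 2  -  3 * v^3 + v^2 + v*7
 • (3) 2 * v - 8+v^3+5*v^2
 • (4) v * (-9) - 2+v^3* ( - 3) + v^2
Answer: 2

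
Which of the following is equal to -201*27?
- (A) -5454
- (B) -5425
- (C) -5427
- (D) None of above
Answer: C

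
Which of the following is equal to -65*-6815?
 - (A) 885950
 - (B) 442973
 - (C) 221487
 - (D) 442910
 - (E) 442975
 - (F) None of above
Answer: E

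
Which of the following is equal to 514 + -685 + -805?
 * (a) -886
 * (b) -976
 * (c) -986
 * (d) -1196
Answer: b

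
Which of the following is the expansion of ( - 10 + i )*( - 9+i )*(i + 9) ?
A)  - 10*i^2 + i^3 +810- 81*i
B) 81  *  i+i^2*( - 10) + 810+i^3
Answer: A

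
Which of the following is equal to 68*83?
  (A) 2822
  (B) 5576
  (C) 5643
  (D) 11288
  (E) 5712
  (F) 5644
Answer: F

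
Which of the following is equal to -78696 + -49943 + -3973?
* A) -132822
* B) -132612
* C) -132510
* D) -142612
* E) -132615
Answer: B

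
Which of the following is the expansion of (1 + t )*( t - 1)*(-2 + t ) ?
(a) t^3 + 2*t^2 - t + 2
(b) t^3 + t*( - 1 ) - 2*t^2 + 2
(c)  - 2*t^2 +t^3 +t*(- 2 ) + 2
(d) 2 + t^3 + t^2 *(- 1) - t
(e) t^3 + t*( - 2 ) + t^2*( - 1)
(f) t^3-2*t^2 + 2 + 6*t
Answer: b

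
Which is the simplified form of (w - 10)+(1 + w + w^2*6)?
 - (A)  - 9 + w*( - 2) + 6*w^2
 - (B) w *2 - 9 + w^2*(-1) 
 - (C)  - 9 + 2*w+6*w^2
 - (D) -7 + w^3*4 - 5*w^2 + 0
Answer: C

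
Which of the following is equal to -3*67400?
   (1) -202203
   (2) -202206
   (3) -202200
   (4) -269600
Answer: 3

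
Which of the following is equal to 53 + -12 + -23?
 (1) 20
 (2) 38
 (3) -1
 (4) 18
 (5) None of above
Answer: 4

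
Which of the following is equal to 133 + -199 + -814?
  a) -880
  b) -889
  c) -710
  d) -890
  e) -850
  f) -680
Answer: a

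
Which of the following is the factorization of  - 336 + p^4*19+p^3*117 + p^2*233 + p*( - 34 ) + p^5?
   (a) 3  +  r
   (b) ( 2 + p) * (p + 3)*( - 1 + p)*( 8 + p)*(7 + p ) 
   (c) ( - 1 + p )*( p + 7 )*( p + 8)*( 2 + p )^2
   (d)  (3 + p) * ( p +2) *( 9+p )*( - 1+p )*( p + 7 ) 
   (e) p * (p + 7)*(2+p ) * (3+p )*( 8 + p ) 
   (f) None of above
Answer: b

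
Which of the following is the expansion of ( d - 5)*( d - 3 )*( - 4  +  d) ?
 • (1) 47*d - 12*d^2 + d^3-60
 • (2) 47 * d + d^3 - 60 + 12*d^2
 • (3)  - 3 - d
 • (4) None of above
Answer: 1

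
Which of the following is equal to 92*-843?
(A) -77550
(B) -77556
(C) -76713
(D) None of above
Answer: B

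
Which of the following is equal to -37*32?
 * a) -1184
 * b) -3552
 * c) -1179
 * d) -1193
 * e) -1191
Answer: a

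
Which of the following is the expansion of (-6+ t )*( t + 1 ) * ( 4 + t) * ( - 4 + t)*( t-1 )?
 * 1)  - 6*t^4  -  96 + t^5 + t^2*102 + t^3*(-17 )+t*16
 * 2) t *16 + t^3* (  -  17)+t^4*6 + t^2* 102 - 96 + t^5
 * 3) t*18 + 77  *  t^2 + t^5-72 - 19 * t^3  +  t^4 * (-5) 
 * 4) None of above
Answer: 1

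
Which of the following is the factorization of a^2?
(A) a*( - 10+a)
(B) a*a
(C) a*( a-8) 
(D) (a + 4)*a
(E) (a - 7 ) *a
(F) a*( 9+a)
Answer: B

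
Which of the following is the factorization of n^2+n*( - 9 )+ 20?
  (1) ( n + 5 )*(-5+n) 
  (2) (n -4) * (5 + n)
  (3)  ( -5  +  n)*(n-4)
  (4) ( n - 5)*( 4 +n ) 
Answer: 3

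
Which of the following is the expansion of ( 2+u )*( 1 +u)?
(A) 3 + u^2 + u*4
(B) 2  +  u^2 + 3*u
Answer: B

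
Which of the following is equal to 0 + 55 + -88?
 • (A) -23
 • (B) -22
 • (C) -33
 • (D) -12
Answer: C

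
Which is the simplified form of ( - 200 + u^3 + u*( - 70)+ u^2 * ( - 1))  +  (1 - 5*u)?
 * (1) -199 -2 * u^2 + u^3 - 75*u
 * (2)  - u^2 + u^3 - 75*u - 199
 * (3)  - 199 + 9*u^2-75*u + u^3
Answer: 2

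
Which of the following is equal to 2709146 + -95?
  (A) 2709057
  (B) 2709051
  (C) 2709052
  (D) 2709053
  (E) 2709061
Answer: B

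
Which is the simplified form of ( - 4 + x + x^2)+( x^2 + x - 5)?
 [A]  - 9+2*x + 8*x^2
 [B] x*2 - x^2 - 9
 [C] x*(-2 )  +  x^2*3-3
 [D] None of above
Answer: D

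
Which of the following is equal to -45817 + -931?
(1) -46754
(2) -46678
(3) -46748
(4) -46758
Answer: 3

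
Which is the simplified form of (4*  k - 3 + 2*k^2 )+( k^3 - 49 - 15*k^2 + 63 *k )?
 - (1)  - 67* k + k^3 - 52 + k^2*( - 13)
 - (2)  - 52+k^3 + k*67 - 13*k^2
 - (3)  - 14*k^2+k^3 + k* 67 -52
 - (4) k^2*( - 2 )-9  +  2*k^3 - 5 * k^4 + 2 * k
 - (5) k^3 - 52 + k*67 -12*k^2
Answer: 2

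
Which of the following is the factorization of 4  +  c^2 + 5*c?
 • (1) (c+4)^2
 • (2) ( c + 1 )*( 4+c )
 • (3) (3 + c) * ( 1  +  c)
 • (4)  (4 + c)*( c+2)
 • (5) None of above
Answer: 2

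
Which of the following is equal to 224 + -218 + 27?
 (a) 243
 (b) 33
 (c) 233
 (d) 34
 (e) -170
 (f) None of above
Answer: b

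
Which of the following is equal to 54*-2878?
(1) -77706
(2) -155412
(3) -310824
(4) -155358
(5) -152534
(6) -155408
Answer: 2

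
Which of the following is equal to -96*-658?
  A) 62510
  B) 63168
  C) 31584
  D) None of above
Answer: B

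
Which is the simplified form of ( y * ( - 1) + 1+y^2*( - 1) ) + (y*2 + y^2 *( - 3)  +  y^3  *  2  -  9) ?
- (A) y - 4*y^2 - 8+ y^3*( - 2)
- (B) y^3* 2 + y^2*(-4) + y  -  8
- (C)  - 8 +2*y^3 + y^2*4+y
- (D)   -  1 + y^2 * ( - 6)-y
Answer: B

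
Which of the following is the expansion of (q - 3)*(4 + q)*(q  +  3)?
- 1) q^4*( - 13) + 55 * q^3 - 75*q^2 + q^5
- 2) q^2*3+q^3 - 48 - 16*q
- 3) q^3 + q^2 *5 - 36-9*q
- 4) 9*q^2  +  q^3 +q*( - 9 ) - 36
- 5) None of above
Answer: 5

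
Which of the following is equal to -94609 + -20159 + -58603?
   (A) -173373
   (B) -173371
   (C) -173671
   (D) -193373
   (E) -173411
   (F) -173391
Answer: B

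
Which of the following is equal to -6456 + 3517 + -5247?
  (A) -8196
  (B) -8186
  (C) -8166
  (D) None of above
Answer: B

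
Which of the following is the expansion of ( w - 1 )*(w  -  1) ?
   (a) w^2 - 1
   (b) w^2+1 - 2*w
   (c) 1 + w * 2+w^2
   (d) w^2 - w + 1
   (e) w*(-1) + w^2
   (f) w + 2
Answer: b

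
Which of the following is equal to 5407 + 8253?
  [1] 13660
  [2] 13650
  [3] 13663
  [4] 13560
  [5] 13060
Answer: 1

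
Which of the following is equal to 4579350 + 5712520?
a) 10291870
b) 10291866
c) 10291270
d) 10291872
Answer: a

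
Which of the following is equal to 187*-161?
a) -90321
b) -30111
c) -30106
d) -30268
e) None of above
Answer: e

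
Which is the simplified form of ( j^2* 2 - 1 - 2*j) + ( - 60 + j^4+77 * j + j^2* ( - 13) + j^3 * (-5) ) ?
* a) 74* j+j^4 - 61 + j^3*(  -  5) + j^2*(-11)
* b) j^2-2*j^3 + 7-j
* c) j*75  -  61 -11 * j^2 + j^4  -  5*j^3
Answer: c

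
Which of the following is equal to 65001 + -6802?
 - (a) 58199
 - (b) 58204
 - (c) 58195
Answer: a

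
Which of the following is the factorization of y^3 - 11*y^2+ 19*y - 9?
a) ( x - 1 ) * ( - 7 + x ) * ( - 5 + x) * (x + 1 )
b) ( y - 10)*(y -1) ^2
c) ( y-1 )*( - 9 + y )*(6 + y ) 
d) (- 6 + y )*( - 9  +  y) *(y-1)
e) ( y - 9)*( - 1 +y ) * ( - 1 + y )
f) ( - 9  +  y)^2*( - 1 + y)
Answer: e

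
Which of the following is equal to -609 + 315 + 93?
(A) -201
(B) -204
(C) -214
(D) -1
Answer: A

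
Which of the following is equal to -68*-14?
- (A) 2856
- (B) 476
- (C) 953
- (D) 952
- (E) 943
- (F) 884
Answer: D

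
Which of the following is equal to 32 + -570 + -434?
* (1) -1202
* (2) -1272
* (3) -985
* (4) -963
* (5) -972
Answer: 5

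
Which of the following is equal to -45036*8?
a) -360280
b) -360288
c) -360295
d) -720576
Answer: b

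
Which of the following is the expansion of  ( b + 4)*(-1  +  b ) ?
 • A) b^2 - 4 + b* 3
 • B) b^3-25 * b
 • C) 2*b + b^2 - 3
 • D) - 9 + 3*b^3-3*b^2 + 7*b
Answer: A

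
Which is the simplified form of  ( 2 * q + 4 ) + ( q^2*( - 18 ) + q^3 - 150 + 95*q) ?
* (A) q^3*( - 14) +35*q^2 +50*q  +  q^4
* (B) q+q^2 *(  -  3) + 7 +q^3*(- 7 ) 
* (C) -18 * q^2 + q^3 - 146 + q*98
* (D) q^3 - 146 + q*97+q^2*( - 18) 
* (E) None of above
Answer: D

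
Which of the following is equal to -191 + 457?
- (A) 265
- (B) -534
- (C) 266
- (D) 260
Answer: C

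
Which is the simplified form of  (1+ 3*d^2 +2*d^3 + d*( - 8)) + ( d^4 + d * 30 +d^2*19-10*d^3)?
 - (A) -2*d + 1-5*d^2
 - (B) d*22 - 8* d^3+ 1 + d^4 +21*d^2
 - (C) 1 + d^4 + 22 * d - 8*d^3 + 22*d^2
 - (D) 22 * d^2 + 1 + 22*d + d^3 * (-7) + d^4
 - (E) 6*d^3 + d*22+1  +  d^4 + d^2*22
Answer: C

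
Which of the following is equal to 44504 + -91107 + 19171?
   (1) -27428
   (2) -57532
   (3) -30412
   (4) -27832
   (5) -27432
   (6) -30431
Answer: 5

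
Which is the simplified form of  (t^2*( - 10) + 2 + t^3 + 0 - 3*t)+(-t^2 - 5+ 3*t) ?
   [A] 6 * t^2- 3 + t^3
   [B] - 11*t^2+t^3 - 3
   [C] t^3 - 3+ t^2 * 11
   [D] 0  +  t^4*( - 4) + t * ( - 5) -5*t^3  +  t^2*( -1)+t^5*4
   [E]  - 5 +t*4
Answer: B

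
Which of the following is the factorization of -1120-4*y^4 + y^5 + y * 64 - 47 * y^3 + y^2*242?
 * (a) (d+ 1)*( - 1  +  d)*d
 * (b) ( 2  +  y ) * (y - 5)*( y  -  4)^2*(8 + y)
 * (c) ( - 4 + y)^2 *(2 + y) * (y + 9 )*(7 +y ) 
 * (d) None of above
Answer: d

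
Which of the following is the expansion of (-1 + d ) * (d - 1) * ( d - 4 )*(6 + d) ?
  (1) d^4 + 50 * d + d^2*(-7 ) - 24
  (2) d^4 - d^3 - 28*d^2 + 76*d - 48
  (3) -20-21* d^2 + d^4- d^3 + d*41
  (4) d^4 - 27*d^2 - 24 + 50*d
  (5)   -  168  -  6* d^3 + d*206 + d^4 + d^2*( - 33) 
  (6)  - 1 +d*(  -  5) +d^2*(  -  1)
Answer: 4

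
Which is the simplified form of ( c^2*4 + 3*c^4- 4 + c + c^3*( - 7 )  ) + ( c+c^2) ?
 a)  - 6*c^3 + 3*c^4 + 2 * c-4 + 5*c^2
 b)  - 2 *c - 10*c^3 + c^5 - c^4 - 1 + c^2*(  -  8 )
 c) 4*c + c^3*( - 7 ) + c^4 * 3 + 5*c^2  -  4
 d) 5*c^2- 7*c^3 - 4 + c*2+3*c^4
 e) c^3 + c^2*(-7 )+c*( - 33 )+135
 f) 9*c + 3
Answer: d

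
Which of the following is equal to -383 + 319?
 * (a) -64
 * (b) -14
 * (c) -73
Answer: a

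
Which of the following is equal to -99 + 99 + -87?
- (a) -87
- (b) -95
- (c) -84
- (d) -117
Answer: a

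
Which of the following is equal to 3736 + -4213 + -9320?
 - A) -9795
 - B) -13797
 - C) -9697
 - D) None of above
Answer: D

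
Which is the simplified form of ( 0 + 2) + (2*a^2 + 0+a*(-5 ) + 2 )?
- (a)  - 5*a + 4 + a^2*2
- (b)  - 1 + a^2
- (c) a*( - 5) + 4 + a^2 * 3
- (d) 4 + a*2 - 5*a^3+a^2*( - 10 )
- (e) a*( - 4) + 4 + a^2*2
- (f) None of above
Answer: a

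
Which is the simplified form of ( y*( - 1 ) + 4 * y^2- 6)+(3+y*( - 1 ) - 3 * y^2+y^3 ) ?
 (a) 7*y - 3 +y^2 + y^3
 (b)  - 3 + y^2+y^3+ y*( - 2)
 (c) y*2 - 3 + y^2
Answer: b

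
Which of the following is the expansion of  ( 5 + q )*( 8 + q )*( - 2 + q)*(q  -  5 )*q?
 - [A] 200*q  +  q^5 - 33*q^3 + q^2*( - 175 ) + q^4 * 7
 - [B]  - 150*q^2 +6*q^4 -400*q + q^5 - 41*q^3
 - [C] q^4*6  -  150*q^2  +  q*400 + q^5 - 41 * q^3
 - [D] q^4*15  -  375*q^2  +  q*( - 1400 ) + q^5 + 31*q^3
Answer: C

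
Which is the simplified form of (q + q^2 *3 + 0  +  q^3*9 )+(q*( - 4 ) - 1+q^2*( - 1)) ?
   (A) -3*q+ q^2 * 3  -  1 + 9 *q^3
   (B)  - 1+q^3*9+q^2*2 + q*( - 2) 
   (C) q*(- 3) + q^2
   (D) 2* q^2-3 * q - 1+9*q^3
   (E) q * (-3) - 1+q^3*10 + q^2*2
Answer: D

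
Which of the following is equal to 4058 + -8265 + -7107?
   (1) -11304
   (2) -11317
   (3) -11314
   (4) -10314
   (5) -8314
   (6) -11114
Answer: 3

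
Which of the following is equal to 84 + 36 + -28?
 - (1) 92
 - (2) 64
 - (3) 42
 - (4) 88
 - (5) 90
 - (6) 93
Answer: 1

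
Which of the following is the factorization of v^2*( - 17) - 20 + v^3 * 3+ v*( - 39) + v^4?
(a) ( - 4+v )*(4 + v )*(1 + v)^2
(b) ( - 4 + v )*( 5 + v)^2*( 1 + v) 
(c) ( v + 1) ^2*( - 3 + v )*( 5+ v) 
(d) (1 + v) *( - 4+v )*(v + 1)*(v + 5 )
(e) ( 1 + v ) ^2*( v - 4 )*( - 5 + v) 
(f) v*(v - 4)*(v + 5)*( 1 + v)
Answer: d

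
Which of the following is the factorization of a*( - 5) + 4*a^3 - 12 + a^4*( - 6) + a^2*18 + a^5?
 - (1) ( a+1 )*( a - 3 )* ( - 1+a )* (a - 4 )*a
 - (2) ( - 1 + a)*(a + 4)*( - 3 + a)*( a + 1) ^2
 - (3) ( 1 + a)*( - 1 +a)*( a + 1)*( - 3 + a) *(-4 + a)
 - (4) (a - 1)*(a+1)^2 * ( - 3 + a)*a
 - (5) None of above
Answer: 3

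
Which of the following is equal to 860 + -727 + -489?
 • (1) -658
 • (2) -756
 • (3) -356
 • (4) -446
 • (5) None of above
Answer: 3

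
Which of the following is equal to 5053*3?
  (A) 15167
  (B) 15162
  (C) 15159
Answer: C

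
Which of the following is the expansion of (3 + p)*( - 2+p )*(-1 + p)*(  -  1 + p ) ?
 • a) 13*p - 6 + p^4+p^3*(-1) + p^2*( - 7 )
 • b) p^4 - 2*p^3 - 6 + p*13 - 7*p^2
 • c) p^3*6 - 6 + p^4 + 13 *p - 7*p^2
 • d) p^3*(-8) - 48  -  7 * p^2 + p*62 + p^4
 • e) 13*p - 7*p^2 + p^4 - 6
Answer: a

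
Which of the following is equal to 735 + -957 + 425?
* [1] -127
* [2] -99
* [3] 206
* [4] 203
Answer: 4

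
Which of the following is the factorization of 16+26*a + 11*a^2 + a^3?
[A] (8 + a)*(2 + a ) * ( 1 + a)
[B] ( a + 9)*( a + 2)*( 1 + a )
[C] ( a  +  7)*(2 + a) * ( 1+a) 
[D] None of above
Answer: A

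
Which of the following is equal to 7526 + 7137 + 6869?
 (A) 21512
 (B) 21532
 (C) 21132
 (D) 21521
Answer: B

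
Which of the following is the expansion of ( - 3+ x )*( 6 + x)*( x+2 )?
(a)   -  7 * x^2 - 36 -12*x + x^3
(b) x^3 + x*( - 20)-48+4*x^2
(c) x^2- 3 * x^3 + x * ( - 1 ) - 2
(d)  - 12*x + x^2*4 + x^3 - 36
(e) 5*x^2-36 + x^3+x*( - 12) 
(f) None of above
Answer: e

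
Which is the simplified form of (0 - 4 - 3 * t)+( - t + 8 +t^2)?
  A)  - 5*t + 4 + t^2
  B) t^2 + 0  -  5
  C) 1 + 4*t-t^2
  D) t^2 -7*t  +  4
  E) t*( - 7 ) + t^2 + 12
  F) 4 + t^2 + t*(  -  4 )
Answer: F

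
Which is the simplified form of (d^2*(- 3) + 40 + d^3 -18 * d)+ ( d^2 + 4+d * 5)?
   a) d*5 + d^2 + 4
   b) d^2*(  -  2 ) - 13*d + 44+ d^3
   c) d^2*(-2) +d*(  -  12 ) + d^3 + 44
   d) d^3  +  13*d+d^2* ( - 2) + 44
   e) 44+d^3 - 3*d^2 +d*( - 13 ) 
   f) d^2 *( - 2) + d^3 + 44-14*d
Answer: b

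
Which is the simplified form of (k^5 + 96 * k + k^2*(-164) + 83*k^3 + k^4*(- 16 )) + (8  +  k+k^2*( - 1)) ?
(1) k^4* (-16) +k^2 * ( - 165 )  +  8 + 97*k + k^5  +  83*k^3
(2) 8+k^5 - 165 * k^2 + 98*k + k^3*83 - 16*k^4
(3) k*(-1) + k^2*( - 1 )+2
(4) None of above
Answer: 1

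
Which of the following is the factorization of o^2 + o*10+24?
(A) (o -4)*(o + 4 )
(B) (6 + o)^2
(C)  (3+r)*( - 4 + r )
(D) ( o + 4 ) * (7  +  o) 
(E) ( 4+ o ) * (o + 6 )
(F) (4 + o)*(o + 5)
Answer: E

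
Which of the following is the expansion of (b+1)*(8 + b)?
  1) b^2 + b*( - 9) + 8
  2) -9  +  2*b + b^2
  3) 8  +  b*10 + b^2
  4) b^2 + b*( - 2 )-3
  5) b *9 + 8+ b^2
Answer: 5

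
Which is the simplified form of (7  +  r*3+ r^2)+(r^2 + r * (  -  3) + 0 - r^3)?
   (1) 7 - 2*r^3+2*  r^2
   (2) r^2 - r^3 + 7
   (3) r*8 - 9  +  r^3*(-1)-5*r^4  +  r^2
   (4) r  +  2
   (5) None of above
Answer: 5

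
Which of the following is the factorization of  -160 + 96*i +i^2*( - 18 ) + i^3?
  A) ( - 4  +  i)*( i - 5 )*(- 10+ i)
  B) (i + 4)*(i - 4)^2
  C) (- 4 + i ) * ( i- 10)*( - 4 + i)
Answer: C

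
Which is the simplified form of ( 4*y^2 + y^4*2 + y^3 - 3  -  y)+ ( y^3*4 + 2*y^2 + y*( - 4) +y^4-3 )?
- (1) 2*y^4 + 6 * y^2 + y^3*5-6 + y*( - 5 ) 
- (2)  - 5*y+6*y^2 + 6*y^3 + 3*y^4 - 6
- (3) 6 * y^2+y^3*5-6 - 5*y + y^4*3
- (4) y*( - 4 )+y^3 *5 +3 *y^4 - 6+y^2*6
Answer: 3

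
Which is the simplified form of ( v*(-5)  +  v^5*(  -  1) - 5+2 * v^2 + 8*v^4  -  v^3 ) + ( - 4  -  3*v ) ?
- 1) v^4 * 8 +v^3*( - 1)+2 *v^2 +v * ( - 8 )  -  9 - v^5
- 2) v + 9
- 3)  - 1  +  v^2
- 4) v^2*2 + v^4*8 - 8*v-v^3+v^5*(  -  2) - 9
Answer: 1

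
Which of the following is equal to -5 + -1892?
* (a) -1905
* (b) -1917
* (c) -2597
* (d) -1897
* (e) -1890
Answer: d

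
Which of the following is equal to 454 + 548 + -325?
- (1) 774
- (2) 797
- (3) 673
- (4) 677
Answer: 4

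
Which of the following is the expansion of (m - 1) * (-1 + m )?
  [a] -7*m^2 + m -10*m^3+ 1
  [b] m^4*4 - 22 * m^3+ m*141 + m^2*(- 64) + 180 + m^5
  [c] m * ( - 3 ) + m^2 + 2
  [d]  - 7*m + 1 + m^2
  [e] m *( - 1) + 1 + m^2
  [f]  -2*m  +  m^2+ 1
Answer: f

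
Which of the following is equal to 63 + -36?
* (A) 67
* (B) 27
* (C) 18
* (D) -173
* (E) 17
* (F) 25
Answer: B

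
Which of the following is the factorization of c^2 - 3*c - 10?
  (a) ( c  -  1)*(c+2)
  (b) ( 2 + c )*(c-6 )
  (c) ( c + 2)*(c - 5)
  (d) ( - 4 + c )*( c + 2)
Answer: c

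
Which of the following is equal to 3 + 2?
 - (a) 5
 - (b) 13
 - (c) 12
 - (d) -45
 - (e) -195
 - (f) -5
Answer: a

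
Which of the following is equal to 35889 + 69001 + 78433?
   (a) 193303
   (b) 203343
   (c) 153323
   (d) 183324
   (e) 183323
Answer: e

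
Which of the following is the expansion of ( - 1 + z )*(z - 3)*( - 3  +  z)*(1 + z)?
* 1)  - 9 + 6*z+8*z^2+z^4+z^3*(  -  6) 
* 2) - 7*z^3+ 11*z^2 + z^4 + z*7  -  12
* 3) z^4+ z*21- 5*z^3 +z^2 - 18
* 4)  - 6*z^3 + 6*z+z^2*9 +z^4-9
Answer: 1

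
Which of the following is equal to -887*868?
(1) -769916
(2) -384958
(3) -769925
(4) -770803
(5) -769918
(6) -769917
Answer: 1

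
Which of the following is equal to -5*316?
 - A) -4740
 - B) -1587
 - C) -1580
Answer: C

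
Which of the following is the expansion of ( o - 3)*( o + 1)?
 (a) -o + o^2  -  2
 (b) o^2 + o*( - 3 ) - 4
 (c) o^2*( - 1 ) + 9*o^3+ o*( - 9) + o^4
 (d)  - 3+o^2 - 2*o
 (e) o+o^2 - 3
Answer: d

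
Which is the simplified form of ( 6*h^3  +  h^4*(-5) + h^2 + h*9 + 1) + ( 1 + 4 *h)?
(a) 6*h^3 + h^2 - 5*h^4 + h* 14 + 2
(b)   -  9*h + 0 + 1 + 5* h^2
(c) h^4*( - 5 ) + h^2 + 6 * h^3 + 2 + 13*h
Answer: c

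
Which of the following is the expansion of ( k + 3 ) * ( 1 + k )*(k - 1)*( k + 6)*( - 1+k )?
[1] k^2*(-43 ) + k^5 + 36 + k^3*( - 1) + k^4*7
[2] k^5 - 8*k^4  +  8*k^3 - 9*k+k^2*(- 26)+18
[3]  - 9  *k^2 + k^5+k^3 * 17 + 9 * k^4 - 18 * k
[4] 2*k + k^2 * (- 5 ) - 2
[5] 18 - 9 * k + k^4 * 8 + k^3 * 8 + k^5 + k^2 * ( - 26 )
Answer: 5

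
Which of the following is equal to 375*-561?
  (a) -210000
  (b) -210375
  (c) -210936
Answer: b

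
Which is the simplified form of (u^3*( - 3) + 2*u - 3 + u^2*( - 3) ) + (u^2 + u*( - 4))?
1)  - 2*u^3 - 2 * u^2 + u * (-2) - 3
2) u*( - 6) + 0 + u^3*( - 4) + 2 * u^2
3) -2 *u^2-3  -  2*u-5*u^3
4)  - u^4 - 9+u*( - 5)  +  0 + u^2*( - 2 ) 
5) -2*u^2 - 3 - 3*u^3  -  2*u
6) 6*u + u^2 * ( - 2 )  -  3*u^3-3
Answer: 5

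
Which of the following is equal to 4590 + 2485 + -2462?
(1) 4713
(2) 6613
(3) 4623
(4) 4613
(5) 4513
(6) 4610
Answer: 4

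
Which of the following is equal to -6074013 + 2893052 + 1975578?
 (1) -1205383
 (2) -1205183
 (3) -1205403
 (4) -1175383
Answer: 1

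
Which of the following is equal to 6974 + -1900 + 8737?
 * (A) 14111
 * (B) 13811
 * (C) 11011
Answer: B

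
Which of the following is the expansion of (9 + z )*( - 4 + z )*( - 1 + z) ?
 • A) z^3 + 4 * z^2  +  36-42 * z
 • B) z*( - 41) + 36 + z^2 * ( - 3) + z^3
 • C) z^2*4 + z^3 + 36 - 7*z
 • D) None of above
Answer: D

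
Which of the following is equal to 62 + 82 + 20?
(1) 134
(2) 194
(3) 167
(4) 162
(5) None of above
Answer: 5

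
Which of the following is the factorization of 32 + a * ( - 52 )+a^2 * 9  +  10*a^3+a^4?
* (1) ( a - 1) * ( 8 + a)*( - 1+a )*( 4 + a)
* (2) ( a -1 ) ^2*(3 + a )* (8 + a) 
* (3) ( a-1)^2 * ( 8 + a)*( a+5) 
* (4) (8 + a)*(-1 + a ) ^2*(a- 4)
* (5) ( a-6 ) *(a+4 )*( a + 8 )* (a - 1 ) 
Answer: 1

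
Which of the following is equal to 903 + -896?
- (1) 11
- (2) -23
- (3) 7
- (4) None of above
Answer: 3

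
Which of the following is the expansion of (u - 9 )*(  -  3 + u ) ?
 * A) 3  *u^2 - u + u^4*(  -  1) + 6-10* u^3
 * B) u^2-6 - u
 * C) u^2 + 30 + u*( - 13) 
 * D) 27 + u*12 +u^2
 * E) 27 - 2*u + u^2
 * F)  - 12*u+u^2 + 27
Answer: F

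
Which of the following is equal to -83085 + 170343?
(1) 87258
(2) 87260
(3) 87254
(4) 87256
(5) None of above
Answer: 1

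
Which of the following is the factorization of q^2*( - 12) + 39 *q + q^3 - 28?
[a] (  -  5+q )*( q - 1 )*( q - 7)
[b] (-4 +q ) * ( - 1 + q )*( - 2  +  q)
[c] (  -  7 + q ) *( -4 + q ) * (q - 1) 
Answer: c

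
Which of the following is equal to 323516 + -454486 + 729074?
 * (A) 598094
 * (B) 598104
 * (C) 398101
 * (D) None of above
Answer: B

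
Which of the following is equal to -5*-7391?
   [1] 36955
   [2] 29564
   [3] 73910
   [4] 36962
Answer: 1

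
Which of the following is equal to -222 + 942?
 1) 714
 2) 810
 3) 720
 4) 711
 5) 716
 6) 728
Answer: 3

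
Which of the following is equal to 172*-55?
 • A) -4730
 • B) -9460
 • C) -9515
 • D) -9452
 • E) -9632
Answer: B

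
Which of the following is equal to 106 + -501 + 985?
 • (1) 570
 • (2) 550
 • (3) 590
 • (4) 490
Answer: 3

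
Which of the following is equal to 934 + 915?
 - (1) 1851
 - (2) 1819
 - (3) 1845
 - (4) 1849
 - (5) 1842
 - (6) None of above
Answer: 4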